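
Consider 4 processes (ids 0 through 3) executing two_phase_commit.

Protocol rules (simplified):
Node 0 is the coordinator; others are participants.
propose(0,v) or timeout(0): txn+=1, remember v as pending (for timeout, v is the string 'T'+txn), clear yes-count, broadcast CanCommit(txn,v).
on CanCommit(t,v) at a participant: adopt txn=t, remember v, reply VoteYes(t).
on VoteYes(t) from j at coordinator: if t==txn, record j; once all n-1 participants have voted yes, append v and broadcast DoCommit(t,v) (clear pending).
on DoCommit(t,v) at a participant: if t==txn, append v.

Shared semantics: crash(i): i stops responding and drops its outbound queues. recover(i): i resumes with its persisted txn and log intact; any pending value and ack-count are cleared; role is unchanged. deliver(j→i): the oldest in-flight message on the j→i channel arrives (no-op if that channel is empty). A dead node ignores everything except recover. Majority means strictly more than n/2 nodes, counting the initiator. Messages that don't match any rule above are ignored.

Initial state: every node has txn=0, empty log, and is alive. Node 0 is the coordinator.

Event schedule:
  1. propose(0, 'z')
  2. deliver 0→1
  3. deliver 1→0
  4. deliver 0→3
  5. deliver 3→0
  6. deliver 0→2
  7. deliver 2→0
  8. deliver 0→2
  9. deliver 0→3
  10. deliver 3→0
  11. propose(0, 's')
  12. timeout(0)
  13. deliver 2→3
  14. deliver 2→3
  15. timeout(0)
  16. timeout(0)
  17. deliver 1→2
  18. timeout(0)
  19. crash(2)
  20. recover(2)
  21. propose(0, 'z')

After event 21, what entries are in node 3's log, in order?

[1] propose(0,'z') → N0(coor t1 [-])
[2] deliver 0→1 → N1(part t1 [-])
[3] deliver 1→0 → ∅
[4] deliver 0→3 → N3(part t1 [-])
[5] deliver 3→0 → ∅
[6] deliver 0→2 → N2(part t1 [-])
[7] deliver 2→0 → N0(coor t1 [z])
[8] deliver 0→2 → N2(part t1 [z])
[9] deliver 0→3 → N3(part t1 [z])
[10] deliver 3→0 → ∅
[11] propose(0,'s') → N0(coor t2 [z])
[12] timeout(0) → N0(coor t3 [z])
[13] deliver 2→3 → ∅
[14] deliver 2→3 → ∅
[15] timeout(0) → N0(coor t4 [z])
[16] timeout(0) → N0(coor t5 [z])
[17] deliver 1→2 → ∅
[18] timeout(0) → N0(coor t6 [z])
[19] crash(2) → N2(✗part t1 [z])
[20] recover(2) → N2(part t1 [z])
[21] propose(0,'z') → N0(coor t7 [z])

z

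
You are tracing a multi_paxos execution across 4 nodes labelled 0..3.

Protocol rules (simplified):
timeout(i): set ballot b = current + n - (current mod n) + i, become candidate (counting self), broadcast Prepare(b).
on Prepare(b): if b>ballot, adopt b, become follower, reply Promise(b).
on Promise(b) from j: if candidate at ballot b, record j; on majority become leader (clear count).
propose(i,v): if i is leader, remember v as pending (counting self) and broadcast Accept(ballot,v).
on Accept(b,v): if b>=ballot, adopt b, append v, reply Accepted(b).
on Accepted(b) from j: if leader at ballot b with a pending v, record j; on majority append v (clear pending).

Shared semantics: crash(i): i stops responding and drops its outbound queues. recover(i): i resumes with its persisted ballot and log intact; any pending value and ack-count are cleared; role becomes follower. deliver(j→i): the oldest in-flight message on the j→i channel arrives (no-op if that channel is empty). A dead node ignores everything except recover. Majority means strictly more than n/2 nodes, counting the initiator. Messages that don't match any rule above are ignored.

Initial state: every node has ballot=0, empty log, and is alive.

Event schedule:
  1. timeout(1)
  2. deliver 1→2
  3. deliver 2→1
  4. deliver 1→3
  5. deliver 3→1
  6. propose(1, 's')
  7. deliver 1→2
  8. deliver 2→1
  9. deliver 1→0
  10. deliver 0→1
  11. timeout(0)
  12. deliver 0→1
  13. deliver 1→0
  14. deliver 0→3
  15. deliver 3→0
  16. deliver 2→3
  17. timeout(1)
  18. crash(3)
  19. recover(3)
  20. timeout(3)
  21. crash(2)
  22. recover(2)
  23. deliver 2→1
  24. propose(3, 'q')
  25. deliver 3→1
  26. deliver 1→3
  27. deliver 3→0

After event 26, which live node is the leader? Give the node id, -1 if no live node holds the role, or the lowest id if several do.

1. timeout(1):  <1:cand b5 ->
2. deliver 1→2:  <2:foll b5 ->
3. deliver 2→1:  nop
4. deliver 1→3:  <3:foll b5 ->
5. deliver 3→1:  <1:lead b5 ->
6. propose(1,'s'):  nop
7. deliver 1→2:  <2:foll b5 s>
8. deliver 2→1:  nop
9. deliver 1→0:  <0:foll b5 ->
10. deliver 0→1:  nop
11. timeout(0):  <0:cand b8 ->
12. deliver 0→1:  <1:foll b8 ->
13. deliver 1→0:  nop
14. deliver 0→3:  <3:foll b8 ->
15. deliver 3→0:  nop
16. deliver 2→3:  nop
17. timeout(1):  <1:cand b13 ->
18. crash(3):  <3:✗foll b8 ->
19. recover(3):  <3:foll b8 ->
20. timeout(3):  <3:cand b15 ->
21. crash(2):  <2:✗foll b5 s>
22. recover(2):  <2:foll b5 s>
23. deliver 2→1:  nop
24. propose(3,'q'):  nop
25. deliver 3→1:  <1:foll b15 ->
26. deliver 1→3:  nop

-1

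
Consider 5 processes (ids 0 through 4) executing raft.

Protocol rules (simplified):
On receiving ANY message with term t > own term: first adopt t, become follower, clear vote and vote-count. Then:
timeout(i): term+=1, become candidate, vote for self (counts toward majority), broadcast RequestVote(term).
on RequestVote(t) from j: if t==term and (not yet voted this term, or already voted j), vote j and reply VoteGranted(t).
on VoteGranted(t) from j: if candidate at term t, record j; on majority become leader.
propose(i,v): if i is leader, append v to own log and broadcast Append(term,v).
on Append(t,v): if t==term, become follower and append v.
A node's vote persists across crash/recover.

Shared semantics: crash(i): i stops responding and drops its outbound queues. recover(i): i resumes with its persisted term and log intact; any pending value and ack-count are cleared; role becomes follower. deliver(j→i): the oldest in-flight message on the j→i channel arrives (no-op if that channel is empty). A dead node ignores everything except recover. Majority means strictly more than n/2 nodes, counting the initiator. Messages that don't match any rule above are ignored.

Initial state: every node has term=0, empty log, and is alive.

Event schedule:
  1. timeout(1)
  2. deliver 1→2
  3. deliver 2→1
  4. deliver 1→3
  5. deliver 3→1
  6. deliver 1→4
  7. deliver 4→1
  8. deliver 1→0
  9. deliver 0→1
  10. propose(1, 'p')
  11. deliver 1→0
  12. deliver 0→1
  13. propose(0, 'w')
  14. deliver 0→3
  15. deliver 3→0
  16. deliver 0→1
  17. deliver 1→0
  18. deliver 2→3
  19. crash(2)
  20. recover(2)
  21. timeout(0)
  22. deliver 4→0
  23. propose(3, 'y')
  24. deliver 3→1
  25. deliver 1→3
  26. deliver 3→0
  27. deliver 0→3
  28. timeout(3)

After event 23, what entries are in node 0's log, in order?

p

after 1 — timeout(1): n1:cand/t1/[-]
after 2 — deliver 1→2: n2:foll/t1/[-]
after 3 — deliver 2→1: ·
after 4 — deliver 1→3: n3:foll/t1/[-]
after 5 — deliver 3→1: n1:lead/t1/[-]
after 6 — deliver 1→4: n4:foll/t1/[-]
after 7 — deliver 4→1: ·
after 8 — deliver 1→0: n0:foll/t1/[-]
after 9 — deliver 0→1: ·
after 10 — propose(1,'p'): n1:lead/t1/[p]
after 11 — deliver 1→0: n0:foll/t1/[p]
after 12 — deliver 0→1: ·
after 13 — propose(0,'w'): ·
after 14 — deliver 0→3: ·
after 15 — deliver 3→0: ·
after 16 — deliver 0→1: ·
after 17 — deliver 1→0: ·
after 18 — deliver 2→3: ·
after 19 — crash(2): n2:✗foll/t1/[-]
after 20 — recover(2): n2:foll/t1/[-]
after 21 — timeout(0): n0:cand/t2/[p]
after 22 — deliver 4→0: ·
after 23 — propose(3,'y'): ·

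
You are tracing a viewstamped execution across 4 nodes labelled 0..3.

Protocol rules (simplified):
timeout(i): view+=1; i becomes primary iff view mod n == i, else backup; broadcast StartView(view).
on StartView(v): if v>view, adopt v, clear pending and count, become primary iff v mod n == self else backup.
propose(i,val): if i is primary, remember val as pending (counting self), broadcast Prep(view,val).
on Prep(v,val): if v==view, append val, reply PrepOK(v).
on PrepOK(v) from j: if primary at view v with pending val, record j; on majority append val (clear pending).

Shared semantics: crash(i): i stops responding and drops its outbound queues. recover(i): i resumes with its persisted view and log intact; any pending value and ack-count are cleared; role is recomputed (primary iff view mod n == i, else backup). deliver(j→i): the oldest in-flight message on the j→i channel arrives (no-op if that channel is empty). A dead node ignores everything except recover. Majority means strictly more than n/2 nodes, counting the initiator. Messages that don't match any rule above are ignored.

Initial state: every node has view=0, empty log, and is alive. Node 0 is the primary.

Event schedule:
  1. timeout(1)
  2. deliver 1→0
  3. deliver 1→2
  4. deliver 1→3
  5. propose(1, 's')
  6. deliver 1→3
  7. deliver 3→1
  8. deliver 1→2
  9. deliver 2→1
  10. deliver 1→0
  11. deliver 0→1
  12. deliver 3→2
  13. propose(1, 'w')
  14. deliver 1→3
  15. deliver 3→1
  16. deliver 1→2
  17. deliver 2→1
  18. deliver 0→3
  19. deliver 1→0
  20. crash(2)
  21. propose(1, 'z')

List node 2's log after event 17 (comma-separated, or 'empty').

[1] timeout(1) → N1(prim v1 [-])
[2] deliver 1→0 → N0(back v1 [-])
[3] deliver 1→2 → N2(back v1 [-])
[4] deliver 1→3 → N3(back v1 [-])
[5] propose(1,'s') → ∅
[6] deliver 1→3 → N3(back v1 [s])
[7] deliver 3→1 → ∅
[8] deliver 1→2 → N2(back v1 [s])
[9] deliver 2→1 → N1(prim v1 [s])
[10] deliver 1→0 → N0(back v1 [s])
[11] deliver 0→1 → ∅
[12] deliver 3→2 → ∅
[13] propose(1,'w') → ∅
[14] deliver 1→3 → N3(back v1 [s,w])
[15] deliver 3→1 → ∅
[16] deliver 1→2 → N2(back v1 [s,w])
[17] deliver 2→1 → N1(prim v1 [s,w])

s,w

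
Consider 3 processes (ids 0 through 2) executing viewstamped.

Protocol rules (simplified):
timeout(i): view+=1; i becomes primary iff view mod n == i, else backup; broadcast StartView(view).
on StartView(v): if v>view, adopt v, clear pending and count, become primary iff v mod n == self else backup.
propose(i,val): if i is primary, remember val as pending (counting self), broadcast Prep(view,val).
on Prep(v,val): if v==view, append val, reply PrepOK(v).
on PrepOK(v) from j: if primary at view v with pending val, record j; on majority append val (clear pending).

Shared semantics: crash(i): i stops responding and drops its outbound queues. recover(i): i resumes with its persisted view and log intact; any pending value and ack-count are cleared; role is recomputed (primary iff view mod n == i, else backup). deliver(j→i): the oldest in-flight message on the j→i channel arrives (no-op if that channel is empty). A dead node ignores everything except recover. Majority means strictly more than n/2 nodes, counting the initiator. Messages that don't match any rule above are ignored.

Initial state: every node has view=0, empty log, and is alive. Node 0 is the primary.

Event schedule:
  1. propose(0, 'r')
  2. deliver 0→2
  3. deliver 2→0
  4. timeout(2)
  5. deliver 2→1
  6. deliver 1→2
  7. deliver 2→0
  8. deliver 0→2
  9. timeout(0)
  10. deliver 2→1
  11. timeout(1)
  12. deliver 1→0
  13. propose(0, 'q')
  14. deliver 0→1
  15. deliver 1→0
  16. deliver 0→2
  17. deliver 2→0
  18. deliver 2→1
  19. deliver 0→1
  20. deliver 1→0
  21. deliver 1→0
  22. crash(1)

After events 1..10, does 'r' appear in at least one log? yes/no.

yes

e1 propose(0,'r'): ·
e2 deliver 0→2: 2[back,v=0,r]
e3 deliver 2→0: 0[prim,v=0,r]
e4 timeout(2): 2[back,v=1,r]
e5 deliver 2→1: 1[prim,v=1,-]
e6 deliver 1→2: ·
e7 deliver 2→0: 0[back,v=1,r]
e8 deliver 0→2: ·
e9 timeout(0): 0[back,v=2,r]
e10 deliver 2→1: ·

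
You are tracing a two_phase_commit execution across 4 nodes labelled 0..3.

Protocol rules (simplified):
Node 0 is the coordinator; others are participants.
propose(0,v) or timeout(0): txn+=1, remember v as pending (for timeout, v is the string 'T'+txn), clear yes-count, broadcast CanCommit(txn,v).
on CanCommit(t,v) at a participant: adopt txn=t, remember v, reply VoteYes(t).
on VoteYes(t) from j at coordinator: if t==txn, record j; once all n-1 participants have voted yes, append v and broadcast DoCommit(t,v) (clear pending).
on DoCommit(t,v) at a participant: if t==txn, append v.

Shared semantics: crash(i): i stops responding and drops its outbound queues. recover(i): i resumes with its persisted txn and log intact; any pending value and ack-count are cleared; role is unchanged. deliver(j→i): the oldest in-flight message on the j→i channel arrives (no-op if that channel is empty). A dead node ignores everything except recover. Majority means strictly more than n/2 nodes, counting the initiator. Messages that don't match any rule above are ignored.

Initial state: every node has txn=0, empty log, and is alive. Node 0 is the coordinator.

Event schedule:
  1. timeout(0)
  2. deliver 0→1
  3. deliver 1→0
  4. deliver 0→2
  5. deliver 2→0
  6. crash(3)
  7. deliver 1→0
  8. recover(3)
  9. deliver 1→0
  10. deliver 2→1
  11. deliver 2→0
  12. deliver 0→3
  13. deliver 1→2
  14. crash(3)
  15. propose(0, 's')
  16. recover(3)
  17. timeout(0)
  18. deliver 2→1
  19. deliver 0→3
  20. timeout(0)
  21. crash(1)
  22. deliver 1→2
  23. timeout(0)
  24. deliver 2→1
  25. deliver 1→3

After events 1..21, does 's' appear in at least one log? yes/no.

no

step 1 timeout(0): 0={coor,t=1,log=-}
step 2 deliver 0→1: 1={part,t=1,log=-}
step 3 deliver 1→0: —
step 4 deliver 0→2: 2={part,t=1,log=-}
step 5 deliver 2→0: —
step 6 crash(3): 3={✗part,t=0,log=-}
step 7 deliver 1→0: —
step 8 recover(3): 3={part,t=0,log=-}
step 9 deliver 1→0: —
step 10 deliver 2→1: —
step 11 deliver 2→0: —
step 12 deliver 0→3: 3={part,t=1,log=-}
step 13 deliver 1→2: —
step 14 crash(3): 3={✗part,t=1,log=-}
step 15 propose(0,'s'): 0={coor,t=2,log=-}
step 16 recover(3): 3={part,t=1,log=-}
step 17 timeout(0): 0={coor,t=3,log=-}
step 18 deliver 2→1: —
step 19 deliver 0→3: 3={part,t=2,log=-}
step 20 timeout(0): 0={coor,t=4,log=-}
step 21 crash(1): 1={✗part,t=1,log=-}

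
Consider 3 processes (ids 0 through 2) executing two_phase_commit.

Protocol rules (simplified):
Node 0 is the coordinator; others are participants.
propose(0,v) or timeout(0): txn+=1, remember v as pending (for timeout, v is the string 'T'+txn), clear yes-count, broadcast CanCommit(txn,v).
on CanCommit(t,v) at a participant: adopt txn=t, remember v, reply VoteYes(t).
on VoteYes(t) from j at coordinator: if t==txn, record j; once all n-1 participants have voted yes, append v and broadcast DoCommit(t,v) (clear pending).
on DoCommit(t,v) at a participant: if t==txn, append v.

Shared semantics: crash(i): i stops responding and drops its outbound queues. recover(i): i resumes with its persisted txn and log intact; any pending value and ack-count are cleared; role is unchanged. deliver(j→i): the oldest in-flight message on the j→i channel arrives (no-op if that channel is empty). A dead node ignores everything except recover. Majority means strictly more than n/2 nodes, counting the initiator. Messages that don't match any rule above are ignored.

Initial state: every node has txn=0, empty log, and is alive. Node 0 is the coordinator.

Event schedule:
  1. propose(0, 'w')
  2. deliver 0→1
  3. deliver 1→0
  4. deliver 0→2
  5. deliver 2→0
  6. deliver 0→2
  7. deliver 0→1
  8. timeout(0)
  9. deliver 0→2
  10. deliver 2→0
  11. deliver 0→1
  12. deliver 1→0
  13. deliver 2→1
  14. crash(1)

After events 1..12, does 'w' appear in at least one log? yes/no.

after 1 — propose(0,'w'): n0:coor/t1/[-]
after 2 — deliver 0→1: n1:part/t1/[-]
after 3 — deliver 1→0: ·
after 4 — deliver 0→2: n2:part/t1/[-]
after 5 — deliver 2→0: n0:coor/t1/[w]
after 6 — deliver 0→2: n2:part/t1/[w]
after 7 — deliver 0→1: n1:part/t1/[w]
after 8 — timeout(0): n0:coor/t2/[w]
after 9 — deliver 0→2: n2:part/t2/[w]
after 10 — deliver 2→0: ·
after 11 — deliver 0→1: n1:part/t2/[w]
after 12 — deliver 1→0: n0:coor/t2/[w,T2]

yes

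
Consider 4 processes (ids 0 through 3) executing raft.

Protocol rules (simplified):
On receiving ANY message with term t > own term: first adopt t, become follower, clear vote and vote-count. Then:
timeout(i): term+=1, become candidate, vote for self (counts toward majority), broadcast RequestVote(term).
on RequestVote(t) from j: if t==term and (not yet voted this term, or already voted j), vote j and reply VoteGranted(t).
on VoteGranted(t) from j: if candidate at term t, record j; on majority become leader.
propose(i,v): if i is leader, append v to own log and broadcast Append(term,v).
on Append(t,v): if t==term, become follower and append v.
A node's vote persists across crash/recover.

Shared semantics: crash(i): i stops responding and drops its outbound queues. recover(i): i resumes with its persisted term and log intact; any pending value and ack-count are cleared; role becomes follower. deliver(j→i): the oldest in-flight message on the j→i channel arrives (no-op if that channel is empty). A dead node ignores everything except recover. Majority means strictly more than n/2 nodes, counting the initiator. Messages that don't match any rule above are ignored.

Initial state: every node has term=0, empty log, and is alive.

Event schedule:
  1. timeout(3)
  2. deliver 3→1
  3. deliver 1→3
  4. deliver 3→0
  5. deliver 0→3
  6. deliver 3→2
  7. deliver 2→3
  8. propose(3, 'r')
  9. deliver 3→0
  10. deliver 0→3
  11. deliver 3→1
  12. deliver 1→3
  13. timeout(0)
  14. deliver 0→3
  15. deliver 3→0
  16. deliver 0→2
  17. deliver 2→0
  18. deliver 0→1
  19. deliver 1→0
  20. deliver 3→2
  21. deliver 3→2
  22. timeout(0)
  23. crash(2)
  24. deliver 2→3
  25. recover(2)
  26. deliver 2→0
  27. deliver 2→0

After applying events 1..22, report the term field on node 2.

2

after 1 — timeout(3): n3:cand/t1/[-]
after 2 — deliver 3→1: n1:foll/t1/[-]
after 3 — deliver 1→3: ·
after 4 — deliver 3→0: n0:foll/t1/[-]
after 5 — deliver 0→3: n3:lead/t1/[-]
after 6 — deliver 3→2: n2:foll/t1/[-]
after 7 — deliver 2→3: ·
after 8 — propose(3,'r'): n3:lead/t1/[r]
after 9 — deliver 3→0: n0:foll/t1/[r]
after 10 — deliver 0→3: ·
after 11 — deliver 3→1: n1:foll/t1/[r]
after 12 — deliver 1→3: ·
after 13 — timeout(0): n0:cand/t2/[r]
after 14 — deliver 0→3: n3:foll/t2/[r]
after 15 — deliver 3→0: ·
after 16 — deliver 0→2: n2:foll/t2/[-]
after 17 — deliver 2→0: n0:lead/t2/[r]
after 18 — deliver 0→1: n1:foll/t2/[r]
after 19 — deliver 1→0: ·
after 20 — deliver 3→2: ·
after 21 — deliver 3→2: ·
after 22 — timeout(0): n0:cand/t3/[r]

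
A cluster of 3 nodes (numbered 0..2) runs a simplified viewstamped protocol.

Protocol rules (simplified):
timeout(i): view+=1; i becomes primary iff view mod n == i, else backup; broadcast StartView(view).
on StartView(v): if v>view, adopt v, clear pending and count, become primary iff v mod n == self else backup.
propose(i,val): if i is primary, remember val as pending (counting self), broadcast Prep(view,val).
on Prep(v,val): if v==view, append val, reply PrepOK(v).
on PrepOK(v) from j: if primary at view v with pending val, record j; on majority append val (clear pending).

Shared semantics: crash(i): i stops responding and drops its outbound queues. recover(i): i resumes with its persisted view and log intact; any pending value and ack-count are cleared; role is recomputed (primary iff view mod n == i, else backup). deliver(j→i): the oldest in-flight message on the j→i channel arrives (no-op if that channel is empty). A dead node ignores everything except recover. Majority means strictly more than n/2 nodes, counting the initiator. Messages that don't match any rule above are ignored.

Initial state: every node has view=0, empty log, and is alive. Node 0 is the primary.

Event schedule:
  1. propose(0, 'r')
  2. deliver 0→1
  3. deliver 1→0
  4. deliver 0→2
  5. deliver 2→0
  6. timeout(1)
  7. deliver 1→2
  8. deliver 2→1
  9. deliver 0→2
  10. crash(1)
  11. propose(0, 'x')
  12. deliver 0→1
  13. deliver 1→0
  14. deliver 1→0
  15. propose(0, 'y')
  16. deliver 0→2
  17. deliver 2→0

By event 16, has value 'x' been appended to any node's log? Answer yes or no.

no

1. propose(0,'r'):  nop
2. deliver 0→1:  <1:back v0 r>
3. deliver 1→0:  <0:prim v0 r>
4. deliver 0→2:  <2:back v0 r>
5. deliver 2→0:  nop
6. timeout(1):  <1:prim v1 r>
7. deliver 1→2:  <2:back v1 r>
8. deliver 2→1:  nop
9. deliver 0→2:  nop
10. crash(1):  <1:✗prim v1 r>
11. propose(0,'x'):  nop
12. deliver 0→1:  nop
13. deliver 1→0:  nop
14. deliver 1→0:  nop
15. propose(0,'y'):  nop
16. deliver 0→2:  nop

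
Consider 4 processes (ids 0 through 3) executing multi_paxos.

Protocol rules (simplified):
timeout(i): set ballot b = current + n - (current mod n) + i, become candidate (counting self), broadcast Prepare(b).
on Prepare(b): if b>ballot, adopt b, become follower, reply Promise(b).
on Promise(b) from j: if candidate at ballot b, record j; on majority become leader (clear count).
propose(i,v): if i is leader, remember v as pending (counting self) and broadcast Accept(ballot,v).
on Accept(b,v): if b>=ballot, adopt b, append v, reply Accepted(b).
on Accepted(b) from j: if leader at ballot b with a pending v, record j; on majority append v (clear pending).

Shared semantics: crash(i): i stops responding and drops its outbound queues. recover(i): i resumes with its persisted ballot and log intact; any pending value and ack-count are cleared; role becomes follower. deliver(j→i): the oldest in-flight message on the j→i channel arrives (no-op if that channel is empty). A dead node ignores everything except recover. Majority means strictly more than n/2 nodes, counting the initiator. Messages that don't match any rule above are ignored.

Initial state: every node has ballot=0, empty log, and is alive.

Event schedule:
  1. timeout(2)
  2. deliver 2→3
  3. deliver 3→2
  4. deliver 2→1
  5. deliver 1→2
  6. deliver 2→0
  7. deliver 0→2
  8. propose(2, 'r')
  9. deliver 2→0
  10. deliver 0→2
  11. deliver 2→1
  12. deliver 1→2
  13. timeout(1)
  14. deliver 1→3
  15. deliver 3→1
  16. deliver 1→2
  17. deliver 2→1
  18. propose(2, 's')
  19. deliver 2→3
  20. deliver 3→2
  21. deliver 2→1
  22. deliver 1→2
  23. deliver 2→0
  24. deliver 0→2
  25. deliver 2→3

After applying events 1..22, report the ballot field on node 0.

6

[1] timeout(2) → N2(cand b6 [-])
[2] deliver 2→3 → N3(foll b6 [-])
[3] deliver 3→2 → ∅
[4] deliver 2→1 → N1(foll b6 [-])
[5] deliver 1→2 → N2(lead b6 [-])
[6] deliver 2→0 → N0(foll b6 [-])
[7] deliver 0→2 → ∅
[8] propose(2,'r') → ∅
[9] deliver 2→0 → N0(foll b6 [r])
[10] deliver 0→2 → ∅
[11] deliver 2→1 → N1(foll b6 [r])
[12] deliver 1→2 → N2(lead b6 [r])
[13] timeout(1) → N1(cand b9 [r])
[14] deliver 1→3 → N3(foll b9 [-])
[15] deliver 3→1 → ∅
[16] deliver 1→2 → N2(foll b9 [r])
[17] deliver 2→1 → N1(lead b9 [r])
[18] propose(2,'s') → ∅
[19] deliver 2→3 → ∅
[20] deliver 3→2 → ∅
[21] deliver 2→1 → ∅
[22] deliver 1→2 → ∅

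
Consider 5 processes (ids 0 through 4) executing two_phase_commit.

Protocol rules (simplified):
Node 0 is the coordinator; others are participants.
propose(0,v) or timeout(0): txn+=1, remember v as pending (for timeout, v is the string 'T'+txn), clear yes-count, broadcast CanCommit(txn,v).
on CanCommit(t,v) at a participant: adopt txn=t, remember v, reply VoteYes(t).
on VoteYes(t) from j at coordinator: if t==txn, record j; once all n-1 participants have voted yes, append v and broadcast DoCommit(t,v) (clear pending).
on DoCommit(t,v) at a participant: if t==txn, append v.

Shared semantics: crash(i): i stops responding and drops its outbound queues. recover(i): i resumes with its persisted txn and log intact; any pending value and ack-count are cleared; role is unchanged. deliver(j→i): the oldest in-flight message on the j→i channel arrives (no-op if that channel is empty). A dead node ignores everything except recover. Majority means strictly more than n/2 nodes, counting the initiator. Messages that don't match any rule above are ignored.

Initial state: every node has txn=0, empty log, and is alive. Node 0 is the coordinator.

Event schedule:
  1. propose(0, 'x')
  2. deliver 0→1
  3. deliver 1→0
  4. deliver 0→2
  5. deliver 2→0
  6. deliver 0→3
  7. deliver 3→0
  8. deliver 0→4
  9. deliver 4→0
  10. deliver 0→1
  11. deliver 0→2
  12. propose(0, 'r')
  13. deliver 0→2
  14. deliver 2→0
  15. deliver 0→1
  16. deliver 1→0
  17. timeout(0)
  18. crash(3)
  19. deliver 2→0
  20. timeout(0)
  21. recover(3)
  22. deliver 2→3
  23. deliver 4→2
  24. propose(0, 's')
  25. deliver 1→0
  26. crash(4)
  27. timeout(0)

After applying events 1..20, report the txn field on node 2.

2

1. propose(0,'x'):  <0:coor t1 ->
2. deliver 0→1:  <1:part t1 ->
3. deliver 1→0:  nop
4. deliver 0→2:  <2:part t1 ->
5. deliver 2→0:  nop
6. deliver 0→3:  <3:part t1 ->
7. deliver 3→0:  nop
8. deliver 0→4:  <4:part t1 ->
9. deliver 4→0:  <0:coor t1 x>
10. deliver 0→1:  <1:part t1 x>
11. deliver 0→2:  <2:part t1 x>
12. propose(0,'r'):  <0:coor t2 x>
13. deliver 0→2:  <2:part t2 x>
14. deliver 2→0:  nop
15. deliver 0→1:  <1:part t2 x>
16. deliver 1→0:  nop
17. timeout(0):  <0:coor t3 x>
18. crash(3):  <3:✗part t1 ->
19. deliver 2→0:  nop
20. timeout(0):  <0:coor t4 x>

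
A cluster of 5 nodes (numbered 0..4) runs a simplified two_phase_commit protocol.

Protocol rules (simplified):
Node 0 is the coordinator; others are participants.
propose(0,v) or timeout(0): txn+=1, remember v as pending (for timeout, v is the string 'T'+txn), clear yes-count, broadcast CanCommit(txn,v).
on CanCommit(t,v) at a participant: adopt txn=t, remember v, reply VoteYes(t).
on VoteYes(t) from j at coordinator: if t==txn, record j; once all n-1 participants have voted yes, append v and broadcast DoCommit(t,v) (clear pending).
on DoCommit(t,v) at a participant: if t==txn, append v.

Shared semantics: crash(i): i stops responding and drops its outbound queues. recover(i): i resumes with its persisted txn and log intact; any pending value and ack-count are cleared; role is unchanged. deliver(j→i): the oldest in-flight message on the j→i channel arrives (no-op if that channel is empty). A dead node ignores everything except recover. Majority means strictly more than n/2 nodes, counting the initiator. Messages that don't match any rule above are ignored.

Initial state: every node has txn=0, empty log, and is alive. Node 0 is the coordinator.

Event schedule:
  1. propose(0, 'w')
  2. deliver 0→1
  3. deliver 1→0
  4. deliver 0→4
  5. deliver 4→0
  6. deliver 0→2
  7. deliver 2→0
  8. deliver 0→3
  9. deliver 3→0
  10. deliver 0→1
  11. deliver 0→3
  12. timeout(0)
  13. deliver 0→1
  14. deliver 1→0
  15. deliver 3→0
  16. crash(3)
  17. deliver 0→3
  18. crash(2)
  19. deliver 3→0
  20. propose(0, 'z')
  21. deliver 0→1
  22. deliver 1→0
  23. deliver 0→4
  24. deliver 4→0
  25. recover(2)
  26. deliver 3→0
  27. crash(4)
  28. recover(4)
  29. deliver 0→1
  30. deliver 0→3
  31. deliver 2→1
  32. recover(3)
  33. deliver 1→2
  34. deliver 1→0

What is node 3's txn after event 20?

1

1. propose(0,'w'):  <0:coor t1 ->
2. deliver 0→1:  <1:part t1 ->
3. deliver 1→0:  nop
4. deliver 0→4:  <4:part t1 ->
5. deliver 4→0:  nop
6. deliver 0→2:  <2:part t1 ->
7. deliver 2→0:  nop
8. deliver 0→3:  <3:part t1 ->
9. deliver 3→0:  <0:coor t1 w>
10. deliver 0→1:  <1:part t1 w>
11. deliver 0→3:  <3:part t1 w>
12. timeout(0):  <0:coor t2 w>
13. deliver 0→1:  <1:part t2 w>
14. deliver 1→0:  nop
15. deliver 3→0:  nop
16. crash(3):  <3:✗part t1 w>
17. deliver 0→3:  nop
18. crash(2):  <2:✗part t1 ->
19. deliver 3→0:  nop
20. propose(0,'z'):  <0:coor t3 w>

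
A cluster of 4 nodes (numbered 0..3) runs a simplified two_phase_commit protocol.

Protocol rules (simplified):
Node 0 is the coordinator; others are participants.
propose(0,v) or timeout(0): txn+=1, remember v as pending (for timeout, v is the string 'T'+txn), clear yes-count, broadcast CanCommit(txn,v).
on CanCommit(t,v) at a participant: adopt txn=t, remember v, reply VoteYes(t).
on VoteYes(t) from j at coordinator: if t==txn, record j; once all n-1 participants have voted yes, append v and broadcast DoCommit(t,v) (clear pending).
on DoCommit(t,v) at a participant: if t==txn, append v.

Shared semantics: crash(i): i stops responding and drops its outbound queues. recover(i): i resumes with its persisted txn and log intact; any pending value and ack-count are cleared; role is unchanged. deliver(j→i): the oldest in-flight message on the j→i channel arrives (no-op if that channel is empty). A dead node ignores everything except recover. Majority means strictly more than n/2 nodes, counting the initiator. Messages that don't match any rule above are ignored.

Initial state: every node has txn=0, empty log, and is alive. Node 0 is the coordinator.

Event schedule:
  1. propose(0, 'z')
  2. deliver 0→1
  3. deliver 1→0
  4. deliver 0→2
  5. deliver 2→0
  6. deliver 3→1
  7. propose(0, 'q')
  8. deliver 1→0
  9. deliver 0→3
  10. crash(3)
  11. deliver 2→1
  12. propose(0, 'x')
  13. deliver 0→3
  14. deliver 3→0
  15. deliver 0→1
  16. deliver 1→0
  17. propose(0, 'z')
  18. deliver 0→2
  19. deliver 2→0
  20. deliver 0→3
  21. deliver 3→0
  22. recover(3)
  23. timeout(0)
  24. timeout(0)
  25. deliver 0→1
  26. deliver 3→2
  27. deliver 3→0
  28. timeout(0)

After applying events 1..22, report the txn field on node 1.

2

e1 propose(0,'z'): 0[coor,t=1,-]
e2 deliver 0→1: 1[part,t=1,-]
e3 deliver 1→0: ·
e4 deliver 0→2: 2[part,t=1,-]
e5 deliver 2→0: ·
e6 deliver 3→1: ·
e7 propose(0,'q'): 0[coor,t=2,-]
e8 deliver 1→0: ·
e9 deliver 0→3: 3[part,t=1,-]
e10 crash(3): 3[✗part,t=1,-]
e11 deliver 2→1: ·
e12 propose(0,'x'): 0[coor,t=3,-]
e13 deliver 0→3: ·
e14 deliver 3→0: ·
e15 deliver 0→1: 1[part,t=2,-]
e16 deliver 1→0: ·
e17 propose(0,'z'): 0[coor,t=4,-]
e18 deliver 0→2: 2[part,t=2,-]
e19 deliver 2→0: ·
e20 deliver 0→3: ·
e21 deliver 3→0: ·
e22 recover(3): 3[part,t=1,-]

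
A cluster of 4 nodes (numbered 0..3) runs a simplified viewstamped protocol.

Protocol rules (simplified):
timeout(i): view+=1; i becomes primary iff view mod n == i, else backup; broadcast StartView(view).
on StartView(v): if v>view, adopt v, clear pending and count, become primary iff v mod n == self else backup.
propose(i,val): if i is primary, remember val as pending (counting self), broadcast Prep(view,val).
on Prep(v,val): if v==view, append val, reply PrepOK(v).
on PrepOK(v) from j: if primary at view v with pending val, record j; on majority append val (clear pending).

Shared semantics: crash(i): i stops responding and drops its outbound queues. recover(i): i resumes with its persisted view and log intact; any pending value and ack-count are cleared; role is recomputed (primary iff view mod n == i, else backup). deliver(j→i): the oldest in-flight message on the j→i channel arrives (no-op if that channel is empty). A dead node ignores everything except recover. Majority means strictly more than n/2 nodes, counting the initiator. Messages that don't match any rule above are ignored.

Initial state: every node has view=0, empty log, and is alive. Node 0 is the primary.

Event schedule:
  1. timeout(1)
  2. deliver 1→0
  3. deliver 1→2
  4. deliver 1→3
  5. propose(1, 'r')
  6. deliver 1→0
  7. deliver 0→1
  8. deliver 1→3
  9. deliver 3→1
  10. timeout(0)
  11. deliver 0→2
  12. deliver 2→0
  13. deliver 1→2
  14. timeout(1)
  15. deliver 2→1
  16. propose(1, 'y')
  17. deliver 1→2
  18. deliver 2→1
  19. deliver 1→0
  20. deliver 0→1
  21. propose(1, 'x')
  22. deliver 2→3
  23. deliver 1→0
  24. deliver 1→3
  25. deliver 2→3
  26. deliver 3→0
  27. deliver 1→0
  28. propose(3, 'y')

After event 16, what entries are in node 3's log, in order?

[1] timeout(1) → N1(prim v1 [-])
[2] deliver 1→0 → N0(back v1 [-])
[3] deliver 1→2 → N2(back v1 [-])
[4] deliver 1→3 → N3(back v1 [-])
[5] propose(1,'r') → ∅
[6] deliver 1→0 → N0(back v1 [r])
[7] deliver 0→1 → ∅
[8] deliver 1→3 → N3(back v1 [r])
[9] deliver 3→1 → N1(prim v1 [r])
[10] timeout(0) → N0(back v2 [r])
[11] deliver 0→2 → N2(prim v2 [-])
[12] deliver 2→0 → ∅
[13] deliver 1→2 → ∅
[14] timeout(1) → N1(back v2 [r])
[15] deliver 2→1 → ∅
[16] propose(1,'y') → ∅

r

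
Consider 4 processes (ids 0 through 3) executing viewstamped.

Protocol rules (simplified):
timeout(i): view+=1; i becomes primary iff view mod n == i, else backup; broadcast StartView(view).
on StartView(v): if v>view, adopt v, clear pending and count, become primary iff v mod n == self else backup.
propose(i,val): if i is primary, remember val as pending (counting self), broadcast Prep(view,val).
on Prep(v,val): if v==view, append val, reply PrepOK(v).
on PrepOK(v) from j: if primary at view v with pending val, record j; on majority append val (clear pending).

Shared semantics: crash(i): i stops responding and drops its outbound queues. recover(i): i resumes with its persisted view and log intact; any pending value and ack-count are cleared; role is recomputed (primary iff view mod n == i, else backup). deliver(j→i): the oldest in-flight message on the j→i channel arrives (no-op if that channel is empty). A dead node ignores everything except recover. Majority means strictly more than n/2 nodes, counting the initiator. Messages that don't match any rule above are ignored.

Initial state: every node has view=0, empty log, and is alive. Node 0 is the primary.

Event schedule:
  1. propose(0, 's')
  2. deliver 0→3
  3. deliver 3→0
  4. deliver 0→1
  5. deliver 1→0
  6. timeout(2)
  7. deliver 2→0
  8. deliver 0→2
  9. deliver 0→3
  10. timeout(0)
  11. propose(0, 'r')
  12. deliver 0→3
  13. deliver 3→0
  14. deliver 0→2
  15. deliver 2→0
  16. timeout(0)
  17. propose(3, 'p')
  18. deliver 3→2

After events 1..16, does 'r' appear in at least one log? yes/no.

e1 propose(0,'s'): ·
e2 deliver 0→3: 3[back,v=0,s]
e3 deliver 3→0: ·
e4 deliver 0→1: 1[back,v=0,s]
e5 deliver 1→0: 0[prim,v=0,s]
e6 timeout(2): 2[back,v=1,-]
e7 deliver 2→0: 0[back,v=1,s]
e8 deliver 0→2: ·
e9 deliver 0→3: ·
e10 timeout(0): 0[back,v=2,s]
e11 propose(0,'r'): ·
e12 deliver 0→3: 3[back,v=2,s]
e13 deliver 3→0: ·
e14 deliver 0→2: 2[prim,v=2,-]
e15 deliver 2→0: ·
e16 timeout(0): 0[back,v=3,s]

no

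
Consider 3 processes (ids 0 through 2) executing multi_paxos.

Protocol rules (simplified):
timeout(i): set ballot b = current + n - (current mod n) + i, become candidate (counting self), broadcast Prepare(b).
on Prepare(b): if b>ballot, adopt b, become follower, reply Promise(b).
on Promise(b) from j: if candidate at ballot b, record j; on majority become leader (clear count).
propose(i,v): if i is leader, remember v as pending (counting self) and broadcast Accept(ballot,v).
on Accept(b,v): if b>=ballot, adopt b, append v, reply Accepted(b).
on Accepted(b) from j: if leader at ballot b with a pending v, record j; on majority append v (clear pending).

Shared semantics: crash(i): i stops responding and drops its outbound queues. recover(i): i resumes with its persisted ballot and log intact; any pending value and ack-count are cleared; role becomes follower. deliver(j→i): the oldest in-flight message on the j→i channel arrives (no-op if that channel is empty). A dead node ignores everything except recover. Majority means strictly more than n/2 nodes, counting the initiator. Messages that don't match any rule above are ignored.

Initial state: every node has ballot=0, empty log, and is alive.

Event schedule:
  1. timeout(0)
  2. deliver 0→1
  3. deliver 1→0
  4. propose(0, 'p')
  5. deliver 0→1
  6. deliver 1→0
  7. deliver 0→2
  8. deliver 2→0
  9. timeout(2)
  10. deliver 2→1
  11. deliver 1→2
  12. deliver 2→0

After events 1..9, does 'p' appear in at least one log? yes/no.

yes

e1 timeout(0): 0[cand,b=3,-]
e2 deliver 0→1: 1[foll,b=3,-]
e3 deliver 1→0: 0[lead,b=3,-]
e4 propose(0,'p'): ·
e5 deliver 0→1: 1[foll,b=3,p]
e6 deliver 1→0: 0[lead,b=3,p]
e7 deliver 0→2: 2[foll,b=3,-]
e8 deliver 2→0: ·
e9 timeout(2): 2[cand,b=8,-]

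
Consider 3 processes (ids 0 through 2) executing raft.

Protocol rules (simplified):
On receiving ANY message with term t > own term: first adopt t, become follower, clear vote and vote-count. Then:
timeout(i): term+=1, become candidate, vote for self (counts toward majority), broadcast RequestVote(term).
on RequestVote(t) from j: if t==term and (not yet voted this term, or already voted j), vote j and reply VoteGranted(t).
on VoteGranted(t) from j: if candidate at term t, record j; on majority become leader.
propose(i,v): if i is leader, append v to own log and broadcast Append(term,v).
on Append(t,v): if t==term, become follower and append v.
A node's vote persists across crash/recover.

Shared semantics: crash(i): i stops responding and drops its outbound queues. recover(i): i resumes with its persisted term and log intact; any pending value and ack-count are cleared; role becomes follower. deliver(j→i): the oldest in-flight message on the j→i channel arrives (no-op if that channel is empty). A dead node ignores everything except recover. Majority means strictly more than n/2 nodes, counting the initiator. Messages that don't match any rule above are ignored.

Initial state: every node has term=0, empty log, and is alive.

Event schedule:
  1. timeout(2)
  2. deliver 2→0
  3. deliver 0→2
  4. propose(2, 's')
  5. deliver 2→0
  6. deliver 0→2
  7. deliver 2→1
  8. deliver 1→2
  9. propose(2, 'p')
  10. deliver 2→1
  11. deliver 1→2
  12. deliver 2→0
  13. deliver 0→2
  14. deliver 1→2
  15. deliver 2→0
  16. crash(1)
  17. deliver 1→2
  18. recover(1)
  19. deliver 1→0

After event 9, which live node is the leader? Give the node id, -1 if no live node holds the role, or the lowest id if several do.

[1] timeout(2) → N2(cand t1 [-])
[2] deliver 2→0 → N0(foll t1 [-])
[3] deliver 0→2 → N2(lead t1 [-])
[4] propose(2,'s') → N2(lead t1 [s])
[5] deliver 2→0 → N0(foll t1 [s])
[6] deliver 0→2 → ∅
[7] deliver 2→1 → N1(foll t1 [-])
[8] deliver 1→2 → ∅
[9] propose(2,'p') → N2(lead t1 [s,p])

2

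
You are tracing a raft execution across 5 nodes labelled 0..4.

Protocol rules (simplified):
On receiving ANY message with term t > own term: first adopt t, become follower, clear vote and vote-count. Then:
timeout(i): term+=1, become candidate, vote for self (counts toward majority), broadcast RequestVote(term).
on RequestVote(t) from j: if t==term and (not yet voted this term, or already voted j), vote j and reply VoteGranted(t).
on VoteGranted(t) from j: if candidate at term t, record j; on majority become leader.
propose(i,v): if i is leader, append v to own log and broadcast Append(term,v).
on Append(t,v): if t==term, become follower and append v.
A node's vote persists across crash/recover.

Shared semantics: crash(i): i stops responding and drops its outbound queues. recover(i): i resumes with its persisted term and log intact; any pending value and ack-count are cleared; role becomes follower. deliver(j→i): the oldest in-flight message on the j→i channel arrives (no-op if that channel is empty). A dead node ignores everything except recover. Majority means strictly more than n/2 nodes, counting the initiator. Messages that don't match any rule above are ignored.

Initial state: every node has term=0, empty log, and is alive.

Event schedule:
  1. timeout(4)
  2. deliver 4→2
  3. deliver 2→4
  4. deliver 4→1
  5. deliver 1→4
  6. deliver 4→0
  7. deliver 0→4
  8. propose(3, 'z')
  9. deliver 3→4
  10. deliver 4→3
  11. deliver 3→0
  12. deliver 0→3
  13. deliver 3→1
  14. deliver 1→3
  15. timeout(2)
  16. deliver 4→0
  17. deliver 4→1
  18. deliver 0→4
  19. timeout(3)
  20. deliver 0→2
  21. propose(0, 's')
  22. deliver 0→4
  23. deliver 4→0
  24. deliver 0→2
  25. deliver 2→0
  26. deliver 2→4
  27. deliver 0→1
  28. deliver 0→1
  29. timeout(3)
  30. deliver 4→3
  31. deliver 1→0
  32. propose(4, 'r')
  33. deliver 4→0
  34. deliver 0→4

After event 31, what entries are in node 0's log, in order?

1. timeout(4):  <4:cand t1 ->
2. deliver 4→2:  <2:foll t1 ->
3. deliver 2→4:  nop
4. deliver 4→1:  <1:foll t1 ->
5. deliver 1→4:  <4:lead t1 ->
6. deliver 4→0:  <0:foll t1 ->
7. deliver 0→4:  nop
8. propose(3,'z'):  nop
9. deliver 3→4:  nop
10. deliver 4→3:  <3:foll t1 ->
11. deliver 3→0:  nop
12. deliver 0→3:  nop
13. deliver 3→1:  nop
14. deliver 1→3:  nop
15. timeout(2):  <2:cand t2 ->
16. deliver 4→0:  nop
17. deliver 4→1:  nop
18. deliver 0→4:  nop
19. timeout(3):  <3:cand t2 ->
20. deliver 0→2:  nop
21. propose(0,'s'):  nop
22. deliver 0→4:  nop
23. deliver 4→0:  nop
24. deliver 0→2:  nop
25. deliver 2→0:  <0:foll t2 ->
26. deliver 2→4:  <4:foll t2 ->
27. deliver 0→1:  nop
28. deliver 0→1:  nop
29. timeout(3):  <3:cand t3 ->
30. deliver 4→3:  nop
31. deliver 1→0:  nop

empty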